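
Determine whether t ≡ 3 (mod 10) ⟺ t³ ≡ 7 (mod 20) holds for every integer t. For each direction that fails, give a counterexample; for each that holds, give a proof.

Only the converse holds.

(→) This fails: take t = 13. Then 13 ≡ 3 (mod 10), but 13³ = 2197 ≡ 17 (mod 20), not 7.

(←) Conversely, the residues r modulo 20 with r³ ≡ 7 (mod 20) are exactly {3}, and each is ≡ 3 (mod 10).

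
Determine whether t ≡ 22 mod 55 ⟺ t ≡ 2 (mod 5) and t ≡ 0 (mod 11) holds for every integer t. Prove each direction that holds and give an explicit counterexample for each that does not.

Forward direction. Suppose t ≡ 22 (mod 55); write t = 55j + 22. Since 5 ∣ 55, reducing mod 5 gives t ≡ 22 ≡ 2 (mod 5); since 11 ∣ 55, reducing mod 11 gives t ≡ 22 ≡ 0 (mod 11).

Converse. If t ≡ 2 (mod 5) and t ≡ 0 (mod 11), then by the Chinese remainder theorem t ≡ 22 (mod 55). This is exactly t ≡ 22 (mod 55).

Both directions hold; the statement is true.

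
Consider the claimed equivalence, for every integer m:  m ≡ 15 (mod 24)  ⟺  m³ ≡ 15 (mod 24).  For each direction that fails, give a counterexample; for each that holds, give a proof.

[⇒] Suppose m ≡ 15 (mod 24). Write m = 24j + 15. Then (24j + 15)³ = 13824j³ + 25920j² + 16200j + 3375 = 24(576j³ + 1080j² + 675j + 140) + 15, so m³ ≡ 15 (mod 24).

[⇐] Conversely, suppose m³ ≡ 15 (mod 24). The only residue r in {0, …, 23} with r³ ≡ 15 (mod 24) is r = 15, so m ≡ 15 (mod 24).

Both directions hold; the statement is true.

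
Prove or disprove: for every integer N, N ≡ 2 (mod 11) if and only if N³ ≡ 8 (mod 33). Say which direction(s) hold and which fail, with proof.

(⟸) The residues r modulo 33 with r³ ≡ 8 (mod 33) are exactly {2}, and each is ≡ 2 (mod 11).

(⟹) This fails: take N = 13. Then 13 ≡ 2 (mod 11), but 13³ = 2197 ≡ 19 (mod 33), not 8.

Only the reverse direction holds.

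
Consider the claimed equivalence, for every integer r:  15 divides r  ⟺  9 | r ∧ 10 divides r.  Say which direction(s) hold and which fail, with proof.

(⇒) This fails: take r = 15. Certainly 15 ∣ 15, but 9 ∤ 15.

(⇐) Suppose 9 ∣ r and 10 ∣ r. Any common multiple of 9 and 10 is a multiple of their lcm; here gcd(9, 10) = 1, so lcm(9, 10) = 9·10 = 90, so 90 ∣ r. Since 15 ∣ 90, it follows that 15 ∣ r.

Only the converse holds.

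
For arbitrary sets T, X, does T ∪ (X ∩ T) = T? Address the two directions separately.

Both inclusions hold; the sets are equal.

(⊆) Let x ∈ T ∪ (X ∩ T). Then either x ∈ T and x ∉ X; or x ∈ T ∩ X. In each case x ∈ T, so T ∪ (X ∩ T) ⊆ T.

(⊇) Let x ∈ T. Then either x ∈ T and x ∉ X; or x ∈ T ∩ X. In each case x ∈ T ∪ (X ∩ T), so T ⊆ T ∪ (X ∩ T).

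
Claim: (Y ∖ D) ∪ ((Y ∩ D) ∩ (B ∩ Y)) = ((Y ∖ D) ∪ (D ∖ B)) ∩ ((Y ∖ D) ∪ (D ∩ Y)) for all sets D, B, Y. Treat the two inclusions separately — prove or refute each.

Both inclusions fail.

(⊆) This inclusion fails. Take D = {1}, B = {1}, Y = {1}; then 1 ∈ (Y ∖ D) ∪ ((Y ∩ D) ∩ (B ∩ Y)) but 1 ∉ ((Y ∖ D) ∪ (D ∖ B)) ∩ ((Y ∖ D) ∪ (D ∩ Y)).

(⊇) This inclusion fails. Take D = {1}, B = ∅, Y = {1}; then 1 ∈ ((Y ∖ D) ∪ (D ∖ B)) ∩ ((Y ∖ D) ∪ (D ∩ Y)) but 1 ∉ (Y ∖ D) ∪ ((Y ∩ D) ∩ (B ∩ Y)).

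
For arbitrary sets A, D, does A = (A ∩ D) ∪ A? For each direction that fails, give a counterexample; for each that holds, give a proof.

(⊆) Let x ∈ A. Then either x ∈ A and x ∉ D; or x ∈ A ∩ D. In each case x ∈ (A ∩ D) ∪ A, so A ⊆ (A ∩ D) ∪ A.

(⊇) Let x ∈ (A ∩ D) ∪ A. Then either x ∈ A and x ∉ D; or x ∈ A ∩ D. In each case x ∈ A, so (A ∩ D) ∪ A ⊆ A.

Both inclusions hold; the sets are equal.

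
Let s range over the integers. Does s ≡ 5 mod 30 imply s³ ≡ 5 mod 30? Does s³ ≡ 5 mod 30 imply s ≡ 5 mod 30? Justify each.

Both directions hold; the statement is true.

(→) Suppose s ≡ 5 mod 30. Write s = 30j + 5. Then (30j + 5)³ = 27000j³ + 13500j² + 2250j + 125 = 30(900j³ + 450j² + 75j + 4) + 5, so s³ ≡ 5 (mod 30).

(←) Conversely, suppose s³ ≡ 5 (mod 30). The only residue r in {0, …, 29} with r³ ≡ 5 (mod 30) is r = 5, so s ≡ 5 (mod 30).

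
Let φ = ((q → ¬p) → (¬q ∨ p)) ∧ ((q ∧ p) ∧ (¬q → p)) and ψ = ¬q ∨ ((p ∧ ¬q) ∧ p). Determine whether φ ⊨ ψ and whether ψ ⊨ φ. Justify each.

(⇒) fails and (⇐) fails.

Forward direction. This fails. Under p = T, q = T, the left side is true but the right side is false.

Converse. This fails. Under p = F, q = F, the left side is false but the right side is true.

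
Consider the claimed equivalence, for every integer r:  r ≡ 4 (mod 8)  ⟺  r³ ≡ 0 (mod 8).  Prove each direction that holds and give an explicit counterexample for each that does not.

Only the forward implication holds.

Forward direction. Suppose r ≡ 4 (mod 8). Write r = 8j + 4. Then (8j + 4)³ = 512j³ + 768j² + 384j + 64 = 8(64j³ + 96j² + 48j + 8) + 0, so r³ ≡ 0 (mod 8).

Converse. This fails: take r = 0. Then 0³ = 0 ≡ 0 (mod 8), yet 0 ≡ 0 (mod 8), not 4.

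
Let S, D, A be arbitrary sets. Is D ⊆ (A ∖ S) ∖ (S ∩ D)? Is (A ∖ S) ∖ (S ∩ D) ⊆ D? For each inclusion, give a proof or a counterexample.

(⟹) This inclusion fails. Take S = ∅, D = {1}, A = ∅; then 1 ∈ D but 1 ∉ (A ∖ S) ∖ (S ∩ D).

(⟸) This inclusion fails. Take S = ∅, D = ∅, A = {1}; then 1 ∈ (A ∖ S) ∖ (S ∩ D) but 1 ∉ D.

Neither inclusion holds.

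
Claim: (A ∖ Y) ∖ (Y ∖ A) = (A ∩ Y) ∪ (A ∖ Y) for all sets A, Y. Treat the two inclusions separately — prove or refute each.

(⊆) holds; (⊇) fails.

Forward inclusion. Let x ∈ (A ∖ Y) ∖ (Y ∖ A). Then x ∈ A and x ∉ Y, from which x ∈ (A ∩ Y) ∪ (A ∖ Y).

Reverse inclusion. This inclusion fails. Take A = {1}, Y = {1}; then 1 ∈ (A ∩ Y) ∪ (A ∖ Y) but 1 ∉ (A ∖ Y) ∖ (Y ∖ A).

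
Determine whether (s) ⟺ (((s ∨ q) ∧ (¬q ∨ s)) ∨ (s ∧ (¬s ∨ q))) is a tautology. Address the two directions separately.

Converse. Assume the antecedent. If q is true, the antecedent forces (q = T, s = T), and s holds there. If q is false, the antecedent forces (q = F, s = T), and s holds there. Either way s holds.

Forward direction. Assume the antecedent. If q is true, the antecedent forces (q = T, s = T), and the consequent holds there. If q is false, the antecedent forces (q = F, s = T), and the consequent holds there. Either way the consequent holds.

Both implications hold.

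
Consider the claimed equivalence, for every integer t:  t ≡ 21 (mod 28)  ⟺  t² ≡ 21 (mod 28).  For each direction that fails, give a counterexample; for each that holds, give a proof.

[⇒] Suppose t ≡ 21 (mod 28). Write t = 28j + 21. Then (28j + 21)² = 784j² + 1176j + 441 = 28(28j² + 42j + 15) + 21, so t² ≡ 21 (mod 28).

[⇐] This fails: take t = 7. Then 7² = 49 ≡ 21 (mod 28), yet 7 ≡ 7 (mod 28), not 21.

The forward direction holds; the converse fails.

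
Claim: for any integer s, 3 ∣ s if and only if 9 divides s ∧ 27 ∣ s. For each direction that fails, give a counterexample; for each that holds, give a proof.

(⇒) fails; (⇐) holds.

(→) This fails: take s = 3. Certainly 3 ∣ 3, but 9 ∤ 3.

(←) Suppose 9 ∣ s and 27 ∣ s. Any common multiple of 9 and 27 is a multiple of their lcm; here lcm(9, 27) = 9·27/gcd(9, 27) = 243/9 = 27, so 27 ∣ s. Since 3 ∣ 27, it follows that 3 ∣ s.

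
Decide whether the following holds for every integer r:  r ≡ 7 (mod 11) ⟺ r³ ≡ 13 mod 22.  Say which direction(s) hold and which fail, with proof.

The forward direction fails; the converse holds.

[⇒] This fails: take r = 18. Then 18 ≡ 7 (mod 11), but 18³ = 5832 ≡ 2 (mod 22), not 13.

[⇐] Conversely, the residues r modulo 22 with r³ ≡ 13 (mod 22) are exactly {7}, and each is ≡ 7 (mod 11).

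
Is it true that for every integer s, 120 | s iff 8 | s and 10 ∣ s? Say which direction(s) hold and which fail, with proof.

Only the forward direction holds.

(→) If 120 ∣ s, write s = 120q. Since 120 = 15·8, s = 8·(15q), so 8 ∣ s; and since 120 = 12·10, s = 10·(12q), so 10 ∣ s.

(←) This fails: take s = 40. Both 8 ∣ 40 and 10 ∣ 40, yet 40 is not a multiple of 120 (since 40 = 0·120 + 40), so 120 ∤ 40.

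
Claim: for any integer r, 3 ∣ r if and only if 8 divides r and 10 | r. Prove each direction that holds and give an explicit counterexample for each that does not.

Forward direction. This fails: take r = 3. Certainly 3 ∣ 3, but 8 ∤ 3.

Converse. This fails: take r = 40. Both 8 ∣ 40 and 10 ∣ 40, yet 40 is not a multiple of 3 (since 40 = 13·3 + 1), so 3 ∤ 40.

(⇒) fails and (⇐) fails.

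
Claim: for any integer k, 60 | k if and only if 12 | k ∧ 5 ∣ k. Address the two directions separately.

Equivalent; both directions hold.

Forward direction. If 60 ∣ k, write k = 60q. Since 60 = 5·12, k = 12·(5q), so 12 ∣ k; and since 60 = 12·5, k = 5·(12q), so 5 ∣ k.

Converse. Suppose 12 ∣ k and 5 ∣ k. Any common multiple of 12 and 5 is a multiple of their lcm; here gcd(12, 5) = 1, so lcm(12, 5) = 12·5 = 60, so 60 ∣ k.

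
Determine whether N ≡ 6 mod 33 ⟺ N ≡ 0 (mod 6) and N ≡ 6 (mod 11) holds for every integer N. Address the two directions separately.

(⇒) This fails: N = 39 gives 39 ≡ 6 (mod 33) but 39 ≡ 3 (mod 6), so the conjunction on the right does not hold.

(⇐) Conversely, if N ≡ 0 (mod 6) and N ≡ 6 (mod 11), then by the Chinese remainder theorem N ≡ 6 (mod 66). Since 6 ≡ 6 (mod 33) and 33 ∣ 66, we get N ≡ 6 (mod 33).

Only the converse holds.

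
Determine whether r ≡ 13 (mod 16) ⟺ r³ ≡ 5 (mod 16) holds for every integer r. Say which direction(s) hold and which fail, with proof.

Both implications hold.

[⇒] Suppose r ≡ 13 (mod 16). Write r = 16j + 13. Then (16j + 13)³ = 4096j³ + 9984j² + 8112j + 2197 = 16(256j³ + 624j² + 507j + 137) + 5, so r³ ≡ 5 (mod 16).

[⇐] Conversely, suppose r³ ≡ 5 (mod 16). The only residue r in {0, …, 15} with r³ ≡ 5 (mod 16) is r = 13, so r ≡ 13 (mod 16).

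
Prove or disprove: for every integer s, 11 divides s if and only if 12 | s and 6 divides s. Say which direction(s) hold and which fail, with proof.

(→) This fails: take s = 11. Certainly 11 ∣ 11, but 12 ∤ 11.

(←) This fails: take s = 12. Both 12 ∣ 12 and 6 ∣ 12, yet 12 is not a multiple of 11 (since 12 = 1·11 + 1), so 11 ∤ 12.

Neither implication holds.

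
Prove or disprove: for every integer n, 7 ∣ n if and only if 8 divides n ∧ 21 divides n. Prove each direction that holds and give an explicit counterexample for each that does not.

(→) This fails: take n = 7. Certainly 7 ∣ 7, but 8 ∤ 7.

(←) Suppose 8 ∣ n and 21 ∣ n. Any common multiple of 8 and 21 is a multiple of their lcm; here gcd(8, 21) = 1, so lcm(8, 21) = 8·21 = 168, so 168 ∣ n. Since 7 ∣ 168, it follows that 7 ∣ n.

Not equivalent: only (⇐) holds.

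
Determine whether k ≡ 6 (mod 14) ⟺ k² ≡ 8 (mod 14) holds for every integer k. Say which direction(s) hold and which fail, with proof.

(⇒) holds; (⇐) fails.

Forward direction. Suppose k ≡ 6 (mod 14). Write k = 14j + 6. Then (14j + 6)² = 196j² + 168j + 36 = 14(14j² + 12j + 2) + 8, so k² ≡ 8 (mod 14).

Converse. This fails: take k = 8. Then 8² = 64 ≡ 8 (mod 14), yet 8 ≡ 8 (mod 14), not 6.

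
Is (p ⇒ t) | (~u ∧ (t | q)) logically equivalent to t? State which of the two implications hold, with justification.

(⟹) This fails. Under u = F, p = F, t = F, q = F, the left side is true but the right side is false.

(⟸) Assume the antecedent. If t is true, (p ⇒ t) | (~u ∧ (t | q)) reduces to true regardless of the other variables. If t is false, the antecedent cannot hold. Either way (p ⇒ t) | (~u ∧ (t | q)) holds.

The forward direction fails; the converse holds.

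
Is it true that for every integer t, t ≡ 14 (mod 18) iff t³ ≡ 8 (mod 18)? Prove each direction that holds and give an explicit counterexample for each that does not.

The forward direction holds; the converse fails.

(→) Suppose t ≡ 14 (mod 18). Write t = 18j + 14. Then (18j + 14)³ = 5832j³ + 13608j² + 10584j + 2744 = 18(324j³ + 756j² + 588j + 152) + 8, so t³ ≡ 8 (mod 18).

(←) This fails: take t = 2. Then 2³ = 8 ≡ 8 (mod 18), yet 2 ≡ 2 (mod 18), not 14.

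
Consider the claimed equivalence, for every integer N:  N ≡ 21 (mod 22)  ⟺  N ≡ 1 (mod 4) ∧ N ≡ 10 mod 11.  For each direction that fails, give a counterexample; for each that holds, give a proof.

(⇒) fails; (⇐) holds.

(⟹) This fails: N = 43 gives 43 ≡ 21 (mod 22) but 43 ≡ 3 (mod 4), so the conjunction on the right does not hold.

(⟸) Conversely, if N ≡ 1 (mod 4) and N ≡ 10 (mod 11), then by the Chinese remainder theorem N ≡ 21 (mod 44). Since 21 ≡ 21 (mod 22) and 22 ∣ 44, we get N ≡ 21 (mod 22).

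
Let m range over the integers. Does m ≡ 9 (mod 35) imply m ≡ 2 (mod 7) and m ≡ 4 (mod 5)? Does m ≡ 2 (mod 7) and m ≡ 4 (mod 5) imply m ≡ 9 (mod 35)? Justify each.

(⇐) If m ≡ 2 (mod 7) and m ≡ 4 (mod 5), then by the Chinese remainder theorem m ≡ 9 (mod 35). This is exactly m ≡ 9 (mod 35).

(⇒) Suppose m ≡ 9 (mod 35); write m = 35j + 9. Since 7 ∣ 35, reducing mod 7 gives m ≡ 9 ≡ 2 (mod 7); since 5 ∣ 35, reducing mod 5 gives m ≡ 9 ≡ 4 (mod 5).

Equivalent; both directions hold.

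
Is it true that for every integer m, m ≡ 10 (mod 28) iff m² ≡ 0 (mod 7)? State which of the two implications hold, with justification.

(→) This fails: take m = 10. Then 10 ≡ 10 (mod 28), but 10² = 100 ≡ 2 (mod 7), not 0.

(←) This fails: take m = 0. Then 0² = 0 ≡ 0 (mod 7), yet 0 ≡ 0 (mod 28), not 10.

Both directions fail.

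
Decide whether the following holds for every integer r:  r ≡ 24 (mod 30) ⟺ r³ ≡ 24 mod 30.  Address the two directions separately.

The biconditional holds.

(→) Suppose r ≡ 24 (mod 30). Write r = 30j + 24. Then (30j + 24)³ = 27000j³ + 64800j² + 51840j + 13824 = 30(900j³ + 2160j² + 1728j + 460) + 24, so r³ ≡ 24 (mod 30).

(←) Conversely, suppose r³ ≡ 24 (mod 30). The only residue r in {0, …, 29} with r³ ≡ 24 (mod 30) is r = 24, so r ≡ 24 (mod 30).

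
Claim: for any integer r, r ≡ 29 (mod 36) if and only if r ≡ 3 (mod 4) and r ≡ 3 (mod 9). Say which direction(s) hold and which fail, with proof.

Neither direction holds.

(⇒) This fails: r = 29 gives 29 ≡ 29 (mod 36) but 29 ≡ 1 (mod 4), so the conjunction on the right does not hold.

(⇐) This fails: r = 3 satisfies both congruences on the right (3 ≡ 3 mod 4 and 3 ≡ 3 mod 9) yet 3 ≡ 3 (mod 36), not 29.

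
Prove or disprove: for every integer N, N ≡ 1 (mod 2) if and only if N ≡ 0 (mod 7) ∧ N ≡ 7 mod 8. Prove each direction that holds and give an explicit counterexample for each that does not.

Only the reverse direction holds.

(⟸) If N ≡ 0 (mod 7) and N ≡ 7 (mod 8), then by the Chinese remainder theorem N ≡ 7 (mod 56). Since 7 ≡ 1 (mod 2) and 2 ∣ 56, we get N ≡ 1 (mod 2).

(⟹) This fails: N = 1 gives 1 ≡ 1 (mod 2) but 1 ≡ 1 (mod 7), so the conjunction on the right does not hold.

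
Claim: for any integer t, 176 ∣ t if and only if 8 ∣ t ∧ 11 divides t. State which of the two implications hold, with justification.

(→) If 176 ∣ t, write t = 176q. Since 176 = 22·8, t = 8·(22q), so 8 ∣ t; and since 176 = 16·11, t = 11·(16q), so 11 ∣ t.

(←) This fails: take t = 88. Both 8 ∣ 88 and 11 ∣ 88, yet 88 is not a multiple of 176 (since 88 = 0·176 + 88), so 176 ∤ 88.

The forward direction holds; the converse fails.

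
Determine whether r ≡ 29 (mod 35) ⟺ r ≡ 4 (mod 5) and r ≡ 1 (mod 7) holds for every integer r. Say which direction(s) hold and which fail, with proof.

Both implications hold.

[⇒] Suppose r ≡ 29 (mod 35); write r = 35j + 29. Since 5 ∣ 35, reducing mod 5 gives r ≡ 29 ≡ 4 (mod 5); since 7 ∣ 35, reducing mod 7 gives r ≡ 29 ≡ 1 (mod 7).

[⇐] Conversely, if r ≡ 4 (mod 5) and r ≡ 1 (mod 7), then by the Chinese remainder theorem r ≡ 29 (mod 35). This is exactly r ≡ 29 (mod 35).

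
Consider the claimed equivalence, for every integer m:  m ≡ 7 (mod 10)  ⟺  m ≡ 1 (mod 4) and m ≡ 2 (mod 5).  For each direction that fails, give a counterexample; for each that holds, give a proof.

Only the reverse direction holds.

(⟹) This fails: m = 7 gives 7 ≡ 7 (mod 10) but 7 ≡ 3 (mod 4), so the conjunction on the right does not hold.

(⟸) Conversely, if m ≡ 1 (mod 4) and m ≡ 2 (mod 5), then by the Chinese remainder theorem m ≡ 17 (mod 20). Since 17 ≡ 7 (mod 10) and 10 ∣ 20, we get m ≡ 7 (mod 10).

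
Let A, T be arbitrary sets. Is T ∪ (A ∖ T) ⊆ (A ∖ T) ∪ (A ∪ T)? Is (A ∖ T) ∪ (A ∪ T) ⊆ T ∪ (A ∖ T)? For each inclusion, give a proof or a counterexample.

Forward inclusion. Let x ∈ T ∪ (A ∖ T). Then either x ∈ A and x ∉ T; or x ∈ T and x ∉ A; or x ∈ A ∩ T. In each case x ∈ (A ∖ T) ∪ (A ∪ T), so T ∪ (A ∖ T) ⊆ (A ∖ T) ∪ (A ∪ T).

Reverse inclusion. Let x ∈ (A ∖ T) ∪ (A ∪ T). Then either x ∈ A and x ∉ T; or x ∈ T and x ∉ A; or x ∈ A ∩ T. In each case x ∈ T ∪ (A ∖ T), so (A ∖ T) ∪ (A ∪ T) ⊆ T ∪ (A ∖ T).

Both inclusions hold; the sets are equal.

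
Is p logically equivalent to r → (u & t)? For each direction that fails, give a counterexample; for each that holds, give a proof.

Forward direction. This fails. Under r = T, p = T, t = F, u = F, the left side is true but the right side is false.

Converse. This fails. Under r = F, p = F, t = F, u = F, the left side is false but the right side is true.

Neither implication holds.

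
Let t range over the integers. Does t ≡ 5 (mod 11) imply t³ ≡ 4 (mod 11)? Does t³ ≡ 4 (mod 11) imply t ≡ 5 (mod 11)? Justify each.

(→) Suppose t ≡ 5 (mod 11). Write t = 11j + 5. Then (11j + 5)³ = 1331j³ + 1815j² + 825j + 125 = 11(121j³ + 165j² + 75j + 11) + 4, so t³ ≡ 4 (mod 11).

(←) Conversely, suppose t³ ≡ 4 (mod 11). The only residue r in {0, …, 10} with r³ ≡ 4 (mod 11) is r = 5, so t ≡ 5 (mod 11).

Equivalent; both directions hold.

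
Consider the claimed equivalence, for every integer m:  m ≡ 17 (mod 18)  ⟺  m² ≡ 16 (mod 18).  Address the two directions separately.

(⇒) This fails: take m = 17. Then 17 ≡ 17 (mod 18), but 17² = 289 ≡ 1 (mod 18), not 16.

(⇐) This fails: take m = 4. Then 4² = 16 ≡ 16 (mod 18), yet 4 ≡ 4 (mod 18), not 17.

(⇒) fails and (⇐) fails.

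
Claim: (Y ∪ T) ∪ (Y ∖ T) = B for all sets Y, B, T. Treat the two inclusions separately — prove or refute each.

Neither inclusion holds.

(⟹) This inclusion fails. Take Y = {1}, B = ∅, T = ∅; then 1 ∈ (Y ∪ T) ∪ (Y ∖ T) but 1 ∉ B.

(⟸) This inclusion fails. Take Y = ∅, B = {1}, T = ∅; then 1 ∈ B but 1 ∉ (Y ∪ T) ∪ (Y ∖ T).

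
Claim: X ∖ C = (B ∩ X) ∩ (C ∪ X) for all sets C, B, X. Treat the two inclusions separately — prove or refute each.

Both inclusions fail.

(⊆) This inclusion fails. Take C = ∅, B = ∅, X = {1}; then 1 ∈ X ∖ C but 1 ∉ (B ∩ X) ∩ (C ∪ X).

(⊇) This inclusion fails. Take C = {1}, B = {1}, X = {1}; then 1 ∈ (B ∩ X) ∩ (C ∪ X) but 1 ∉ X ∖ C.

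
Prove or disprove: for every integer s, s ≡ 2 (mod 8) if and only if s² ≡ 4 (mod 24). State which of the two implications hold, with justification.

[⇒] This fails: take s = 18. Then 18 ≡ 2 (mod 8), but 18² = 324 ≡ 12 (mod 24), not 4.

[⇐] This fails: take s = 14. Then 14² = 196 ≡ 4 (mod 24), yet 14 ≡ 6 (mod 8), not 2.

Neither direction holds.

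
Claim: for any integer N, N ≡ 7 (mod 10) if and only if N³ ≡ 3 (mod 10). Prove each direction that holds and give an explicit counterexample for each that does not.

Forward direction. Suppose N ≡ 7 (mod 10). Write N = 10j + 7. Then (10j + 7)³ = 1000j³ + 2100j² + 1470j + 343 = 10(100j³ + 210j² + 147j + 34) + 3, so N³ ≡ 3 (mod 10).

Converse. Suppose N³ ≡ 3 (mod 10). The only residue r in {0, …, 9} with r³ ≡ 3 (mod 10) is r = 7, so N ≡ 7 (mod 10).

Equivalent; both directions hold.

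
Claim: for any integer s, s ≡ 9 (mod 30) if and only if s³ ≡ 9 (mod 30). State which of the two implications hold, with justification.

Forward direction. Suppose s ≡ 9 (mod 30). Write s = 30j + 9. Then (30j + 9)³ = 27000j³ + 24300j² + 7290j + 729 = 30(900j³ + 810j² + 243j + 24) + 9, so s³ ≡ 9 (mod 30).

Converse. Suppose s³ ≡ 9 (mod 30). The only residue r in {0, …, 29} with r³ ≡ 9 (mod 30) is r = 9, so s ≡ 9 (mod 30).

Both directions hold; the statement is true.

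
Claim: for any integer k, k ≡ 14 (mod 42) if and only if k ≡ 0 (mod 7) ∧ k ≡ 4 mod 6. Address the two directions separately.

(→) This fails: k = 14 gives 14 ≡ 14 (mod 42) but 14 ≡ 2 (mod 6), so the conjunction on the right does not hold.

(←) This fails: k = 28 satisfies both congruences on the right (28 ≡ 0 mod 7 and 28 ≡ 4 mod 6) yet 28 ≡ 28 (mod 42), not 14.

Neither direction holds.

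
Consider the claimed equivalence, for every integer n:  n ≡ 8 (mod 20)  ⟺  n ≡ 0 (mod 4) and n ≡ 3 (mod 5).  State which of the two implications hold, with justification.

Equivalent; both directions hold.

(⟸) If n ≡ 0 (mod 4) and n ≡ 3 (mod 5), then by the Chinese remainder theorem n ≡ 8 (mod 20). This is exactly n ≡ 8 (mod 20).

(⟹) Suppose n ≡ 8 (mod 20); write n = 20j + 8. Since 4 ∣ 20, reducing mod 4 gives n ≡ 8 ≡ 0 (mod 4); since 5 ∣ 20, reducing mod 5 gives n ≡ 8 ≡ 3 (mod 5).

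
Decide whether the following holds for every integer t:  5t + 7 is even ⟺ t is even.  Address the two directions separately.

(⇒) This fails: t = 3 gives 5t + 7 = 22, which is even, but 3 is odd, not even.

(⇐) This also fails: t = 6 is even, but 5t + 7 = 37 is odd, not even.

(⇒) fails and (⇐) fails.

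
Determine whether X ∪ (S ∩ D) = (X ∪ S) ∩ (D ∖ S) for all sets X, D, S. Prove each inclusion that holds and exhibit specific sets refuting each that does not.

Forward inclusion. This inclusion fails. Take X = {1}, D = ∅, S = ∅; then 1 ∈ X ∪ (S ∩ D) but 1 ∉ (X ∪ S) ∩ (D ∖ S).

Reverse inclusion. Let x ∈ (X ∪ S) ∩ (D ∖ S). Then x ∈ X ∩ D and x ∉ S, from which x ∈ X ∪ (S ∩ D).

Only the reverse inclusion holds.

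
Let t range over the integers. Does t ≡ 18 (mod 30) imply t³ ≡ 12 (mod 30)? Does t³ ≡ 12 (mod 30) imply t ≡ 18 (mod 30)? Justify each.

Both directions hold.

(→) Suppose t ≡ 18 (mod 30). Write t = 30j + 18. Then (30j + 18)³ = 27000j³ + 48600j² + 29160j + 5832 = 30(900j³ + 1620j² + 972j + 194) + 12, so t³ ≡ 12 (mod 30).

(←) Conversely, suppose t³ ≡ 12 (mod 30). The only residue r in {0, …, 29} with r³ ≡ 12 (mod 30) is r = 18, so t ≡ 18 (mod 30).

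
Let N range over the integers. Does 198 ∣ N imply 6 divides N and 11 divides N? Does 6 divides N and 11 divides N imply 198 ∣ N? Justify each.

Not equivalent: only (⇒) holds.

Forward direction. If 198 ∣ N, write N = 198q. Since 198 = 33·6, N = 6·(33q), so 6 ∣ N; and since 198 = 18·11, N = 11·(18q), so 11 ∣ N.

Converse. This fails: take N = 66. Both 6 ∣ 66 and 11 ∣ 66, yet 66 is not a multiple of 198 (since 66 = 0·198 + 66), so 198 ∤ 66.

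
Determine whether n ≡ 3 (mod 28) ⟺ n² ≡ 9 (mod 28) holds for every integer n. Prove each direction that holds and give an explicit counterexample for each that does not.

Not equivalent: only (⇒) holds.

[⇒] Suppose n ≡ 3 (mod 28). Write n = 28j + 3. Then (28j + 3)² = 784j² + 168j + 9 = 28(28j² + 6j) + 9, so n² ≡ 9 (mod 28).

[⇐] This fails: take n = 11. Then 11² = 121 ≡ 9 (mod 28), yet 11 ≡ 11 (mod 28), not 3.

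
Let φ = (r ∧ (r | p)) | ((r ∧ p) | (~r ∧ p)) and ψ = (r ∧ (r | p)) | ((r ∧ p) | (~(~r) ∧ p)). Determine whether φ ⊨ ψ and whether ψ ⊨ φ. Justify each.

(⟹) This fails. Under p = T, r = F, the left side is true but the right side is false.

(⟸) Assume the antecedent. If p is true, the consequent reduces to true regardless of the other variables. If p is false, the antecedent forces (p = F, r = T), and the consequent holds there. Either way the consequent holds.

Only the reverse direction holds.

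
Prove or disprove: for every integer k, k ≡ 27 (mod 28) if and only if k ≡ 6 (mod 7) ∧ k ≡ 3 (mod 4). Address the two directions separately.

(⇒) Suppose k ≡ 27 (mod 28); write k = 28j + 27. Since 7 ∣ 28, reducing mod 7 gives k ≡ 27 ≡ 6 (mod 7); since 4 ∣ 28, reducing mod 4 gives k ≡ 27 ≡ 3 (mod 4).

(⇐) Conversely, if k ≡ 6 (mod 7) and k ≡ 3 (mod 4), then by the Chinese remainder theorem k ≡ 27 (mod 28). This is exactly k ≡ 27 (mod 28).

Equivalent; both directions hold.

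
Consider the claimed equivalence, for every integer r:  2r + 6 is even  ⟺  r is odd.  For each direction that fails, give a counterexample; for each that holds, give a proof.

Forward direction. This fails: take r = 2. Then 2r + 6 = 10, which is even, yet r = 2 is even, not odd.

Converse. Suppose r is odd. Since 2 is even, 2r is even for every r, so 2r + 6 has the same parity as 6, which is even. Hence 2r + 6 is even.

Not equivalent: only (⇐) holds.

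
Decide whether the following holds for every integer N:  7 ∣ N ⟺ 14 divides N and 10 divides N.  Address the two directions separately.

(⇐) Suppose 14 ∣ N and 10 ∣ N. Any common multiple of 14 and 10 is a multiple of their lcm; here lcm(14, 10) = 14·10/gcd(14, 10) = 140/2 = 70, so 70 ∣ N. Since 7 ∣ 70, it follows that 7 ∣ N.

(⇒) This fails: take N = 7. Certainly 7 ∣ 7, but 14 ∤ 7.

(⇒) fails; (⇐) holds.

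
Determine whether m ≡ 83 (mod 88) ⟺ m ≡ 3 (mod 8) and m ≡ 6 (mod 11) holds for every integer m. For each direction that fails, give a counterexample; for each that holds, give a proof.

(⇐) If m ≡ 3 (mod 8) and m ≡ 6 (mod 11), then by the Chinese remainder theorem m ≡ 83 (mod 88). This is exactly m ≡ 83 (mod 88).

(⇒) Suppose m ≡ 83 (mod 88); write m = 88j + 83. Since 8 ∣ 88, reducing mod 8 gives m ≡ 83 ≡ 3 (mod 8); since 11 ∣ 88, reducing mod 11 gives m ≡ 83 ≡ 6 (mod 11).

Equivalent; both directions hold.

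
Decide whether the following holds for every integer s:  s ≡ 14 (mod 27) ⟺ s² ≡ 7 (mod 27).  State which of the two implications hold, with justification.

(→) Suppose s ≡ 14 (mod 27). Write s = 27j + 14. Then (27j + 14)² = 729j² + 756j + 196 = 27(27j² + 28j + 7) + 7, so s² ≡ 7 (mod 27).

(←) This fails: take s = 13. Then 13² = 169 ≡ 7 (mod 27), yet 13 ≡ 13 (mod 27), not 14.

Only the forward implication holds.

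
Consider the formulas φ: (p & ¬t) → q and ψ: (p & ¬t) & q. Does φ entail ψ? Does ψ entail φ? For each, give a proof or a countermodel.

The forward direction fails; the converse holds.

[⇐] Assume the antecedent. If t is true, the antecedent cannot hold. If t is false, the antecedent forces (t = F, q = T, p = T), and (p & ¬t) → q holds there. Either way (p & ¬t) → q holds.

[⇒] This fails. Under t = F, q = F, p = F, the left side is true but the right side is false.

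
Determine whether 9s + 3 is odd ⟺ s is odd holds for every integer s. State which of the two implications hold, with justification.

Forward direction. This fails: s = 0 gives 9s + 3 = 3, which is odd, but 0 is even, not odd.

Converse. This also fails: s = 7 is odd, but 9s + 3 = 66 is even, not odd.

(⇒) fails and (⇐) fails.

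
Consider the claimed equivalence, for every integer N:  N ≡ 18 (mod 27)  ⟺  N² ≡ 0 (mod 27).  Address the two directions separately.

Not equivalent: only (⇒) holds.

(⇒) Suppose N ≡ 18 (mod 27). Write N = 27j + 18. Then (27j + 18)² = 729j² + 972j + 324 = 27(27j² + 36j + 12) + 0, so N² ≡ 0 (mod 27).

(⇐) This fails: take N = 0. Then 0² = 0 ≡ 0 (mod 27), yet 0 ≡ 0 (mod 27), not 18.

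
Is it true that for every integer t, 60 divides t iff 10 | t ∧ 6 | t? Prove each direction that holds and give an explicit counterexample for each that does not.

The forward direction holds; the converse fails.

(⇒) If 60 ∣ t, write t = 60q. Since 60 = 6·10, t = 10·(6q), so 10 ∣ t; and since 60 = 10·6, t = 6·(10q), so 6 ∣ t.

(⇐) This fails: take t = 30. Both 10 ∣ 30 and 6 ∣ 30, yet 30 is not a multiple of 60 (since 30 = 0·60 + 30), so 60 ∤ 30.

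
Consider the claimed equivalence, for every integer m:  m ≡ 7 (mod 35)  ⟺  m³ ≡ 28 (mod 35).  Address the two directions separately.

The biconditional holds.

(→) Suppose m ≡ 7 (mod 35). Write m = 35j + 7. Then (35j + 7)³ = 42875j³ + 25725j² + 5145j + 343 = 35(1225j³ + 735j² + 147j + 9) + 28, so m³ ≡ 28 (mod 35).

(←) Conversely, suppose m³ ≡ 28 (mod 35). The only residue r in {0, …, 34} with r³ ≡ 28 (mod 35) is r = 7, so m ≡ 7 (mod 35).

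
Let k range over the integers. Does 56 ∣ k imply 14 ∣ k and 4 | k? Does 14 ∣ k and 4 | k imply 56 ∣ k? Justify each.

(⇒) holds; (⇐) fails.

(→) If 56 ∣ k, write k = 56q. Since 56 = 4·14, k = 14·(4q), so 14 ∣ k; and since 56 = 14·4, k = 4·(14q), so 4 ∣ k.

(←) This fails: take k = 28. Both 14 ∣ 28 and 4 ∣ 28, yet 28 is not a multiple of 56 (since 28 = 0·56 + 28), so 56 ∤ 28.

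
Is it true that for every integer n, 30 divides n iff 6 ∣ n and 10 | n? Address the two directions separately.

Both implications hold.

[⇒] If 30 ∣ n, write n = 30q. Since 30 = 5·6, n = 6·(5q), so 6 ∣ n; and since 30 = 3·10, n = 10·(3q), so 10 ∣ n.

[⇐] Suppose 6 ∣ n and 10 ∣ n. Any common multiple of 6 and 10 is a multiple of their lcm; here lcm(6, 10) = 6·10/gcd(6, 10) = 60/2 = 30, so 30 ∣ n.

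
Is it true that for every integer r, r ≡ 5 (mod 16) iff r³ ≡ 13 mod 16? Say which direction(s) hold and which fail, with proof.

(⇒) Suppose r ≡ 5 (mod 16). Write r = 16j + 5. Then (16j + 5)³ = 4096j³ + 3840j² + 1200j + 125 = 16(256j³ + 240j² + 75j + 7) + 13, so r³ ≡ 13 (mod 16).

(⇐) Conversely, suppose r³ ≡ 13 (mod 16). The only residue r in {0, …, 15} with r³ ≡ 13 (mod 16) is r = 5, so r ≡ 5 (mod 16).

The biconditional holds.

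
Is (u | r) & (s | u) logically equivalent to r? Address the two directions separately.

(⇒) fails and (⇐) fails.

(→) This fails. Under u = T, r = F, s = F, the left side is true but the right side is false.

(←) This fails. Under u = F, r = T, s = F, the left side is false but the right side is true.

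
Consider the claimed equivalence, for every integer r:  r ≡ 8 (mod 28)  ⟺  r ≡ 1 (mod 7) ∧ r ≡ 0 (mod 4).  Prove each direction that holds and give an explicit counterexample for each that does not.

(→) Suppose r ≡ 8 (mod 28); write r = 28j + 8. Since 7 ∣ 28, reducing mod 7 gives r ≡ 8 ≡ 1 (mod 7); since 4 ∣ 28, reducing mod 4 gives r ≡ 8 ≡ 0 (mod 4).

(←) Conversely, if r ≡ 1 (mod 7) and r ≡ 0 (mod 4), then by the Chinese remainder theorem r ≡ 8 (mod 28). This is exactly r ≡ 8 (mod 28).

Both directions hold.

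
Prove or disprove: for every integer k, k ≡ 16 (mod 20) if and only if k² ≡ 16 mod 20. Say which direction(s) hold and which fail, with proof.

Only the forward implication holds.

Forward direction. Suppose k ≡ 16 (mod 20). Write k = 20j + 16. Then (20j + 16)² = 400j² + 640j + 256 = 20(20j² + 32j + 12) + 16, so k² ≡ 16 (mod 20).

Converse. This fails: take k = 4. Then 4² = 16 ≡ 16 (mod 20), yet 4 ≡ 4 (mod 20), not 16.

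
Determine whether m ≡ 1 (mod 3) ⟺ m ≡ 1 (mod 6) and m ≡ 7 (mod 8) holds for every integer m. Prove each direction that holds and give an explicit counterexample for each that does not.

Forward direction. This fails: m = 1 gives 1 ≡ 1 (mod 3) but 1 ≡ 1 (mod 8), so the conjunction on the right does not hold.

Converse. If m ≡ 1 (mod 6) and m ≡ 7 (mod 8), then by the Chinese remainder theorem m ≡ 7 (mod 24). Since 7 ≡ 1 (mod 3) and 3 ∣ 24, we get m ≡ 1 (mod 3).

Only the converse holds.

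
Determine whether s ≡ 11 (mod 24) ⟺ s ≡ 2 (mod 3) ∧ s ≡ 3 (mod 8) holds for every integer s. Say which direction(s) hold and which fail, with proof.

[⇒] Suppose s ≡ 11 (mod 24); write s = 24j + 11. Since 3 ∣ 24, reducing mod 3 gives s ≡ 11 ≡ 2 (mod 3); since 8 ∣ 24, reducing mod 8 gives s ≡ 11 ≡ 3 (mod 8).

[⇐] Conversely, if s ≡ 2 (mod 3) and s ≡ 3 (mod 8), then by the Chinese remainder theorem s ≡ 11 (mod 24). This is exactly s ≡ 11 (mod 24).

Both implications hold.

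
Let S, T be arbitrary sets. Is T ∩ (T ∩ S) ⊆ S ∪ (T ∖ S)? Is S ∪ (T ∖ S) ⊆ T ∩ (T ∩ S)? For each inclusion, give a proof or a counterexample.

(⟹) Let x ∈ T ∩ (T ∩ S). Then x ∈ S ∩ T, from which x ∈ S ∪ (T ∖ S).

(⟸) This inclusion fails. Take S = {1}, T = ∅; then 1 ∈ S ∪ (T ∖ S) but 1 ∉ T ∩ (T ∩ S).

(⊆) holds; (⊇) fails.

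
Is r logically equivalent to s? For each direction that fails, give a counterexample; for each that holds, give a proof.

Neither direction holds.

(⟹) This fails. Under s = F, r = T, the left side is true but the right side is false.

(⟸) This fails. Under s = T, r = F, the left side is false but the right side is true.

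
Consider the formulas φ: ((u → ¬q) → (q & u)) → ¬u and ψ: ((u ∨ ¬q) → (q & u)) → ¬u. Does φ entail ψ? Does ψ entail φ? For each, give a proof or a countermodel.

Equivalent; both directions hold.

[⇒] Assume the antecedent. If u is true, the antecedent forces (u = T, q = F), and ((u ∨ ¬q) → (q & u)) → ¬u holds there. If u is false, ((u ∨ ¬q) → (q & u)) → ¬u reduces to true regardless of the other variables. Either way ((u ∨ ¬q) → (q & u)) → ¬u holds.

[⇐] Assume the antecedent. If u is true, the antecedent forces (u = T, q = F), and ((u → ¬q) → (q & u)) → ¬u holds there. If u is false, ((u → ¬q) → (q & u)) → ¬u reduces to true regardless of the other variables. Either way ((u → ¬q) → (q & u)) → ¬u holds.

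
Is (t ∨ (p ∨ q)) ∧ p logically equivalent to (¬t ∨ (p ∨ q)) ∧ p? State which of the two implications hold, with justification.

Both directions hold; the statement is true.

[⇒] Assume the antecedent. If t is true, the antecedent forces (t = T, q = F, p = T) or (t = T, q = T, p = T), and (¬t ∨ (p ∨ q)) ∧ p holds there. If t is false, the antecedent forces (t = F, q = F, p = T) or (t = F, q = T, p = T), and (¬t ∨ (p ∨ q)) ∧ p holds there. Either way (¬t ∨ (p ∨ q)) ∧ p holds.

[⇐] Assume the antecedent. If t is true, the antecedent forces (t = T, q = F, p = T) or (t = T, q = T, p = T), and (t ∨ (p ∨ q)) ∧ p holds there. If t is false, the antecedent forces (t = F, q = F, p = T) or (t = F, q = T, p = T), and (t ∨ (p ∨ q)) ∧ p holds there. Either way (t ∨ (p ∨ q)) ∧ p holds.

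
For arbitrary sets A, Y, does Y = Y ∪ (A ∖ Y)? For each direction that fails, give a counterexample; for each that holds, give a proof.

(⟹) Let x ∈ Y. Then either x ∈ Y and x ∉ A; or x ∈ A ∩ Y. In each case x ∈ Y ∪ (A ∖ Y), so Y ⊆ Y ∪ (A ∖ Y).

(⟸) This inclusion fails. Take A = {1}, Y = ∅; then 1 ∈ Y ∪ (A ∖ Y) but 1 ∉ Y.

Only the forward inclusion holds.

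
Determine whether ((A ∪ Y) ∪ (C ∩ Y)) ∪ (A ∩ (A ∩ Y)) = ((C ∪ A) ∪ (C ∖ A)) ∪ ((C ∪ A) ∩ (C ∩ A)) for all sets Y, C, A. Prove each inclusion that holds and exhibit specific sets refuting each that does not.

(⟹) This inclusion fails. Take Y = {1}, C = ∅, A = ∅; then 1 ∈ ((A ∪ Y) ∪ (C ∩ Y)) ∪ (A ∩ (A ∩ Y)) but 1 ∉ ((C ∪ A) ∪ (C ∖ A)) ∪ ((C ∪ A) ∩ (C ∩ A)).

(⟸) This inclusion fails. Take Y = ∅, C = {1}, A = ∅; then 1 ∈ ((C ∪ A) ∪ (C ∖ A)) ∪ ((C ∪ A) ∩ (C ∩ A)) but 1 ∉ ((A ∪ Y) ∪ (C ∩ Y)) ∪ (A ∩ (A ∩ Y)).

(⊆) fails and (⊇) fails.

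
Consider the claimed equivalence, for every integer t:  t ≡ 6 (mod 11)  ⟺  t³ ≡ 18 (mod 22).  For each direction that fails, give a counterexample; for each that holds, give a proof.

Not equivalent: only (⇐) holds.

[⇒] This fails: take t = 17. Then 17 ≡ 6 (mod 11), but 17³ = 4913 ≡ 7 (mod 22), not 18.

[⇐] Conversely, the residues r modulo 22 with r³ ≡ 18 (mod 22) are exactly {6}, and each is ≡ 6 (mod 11).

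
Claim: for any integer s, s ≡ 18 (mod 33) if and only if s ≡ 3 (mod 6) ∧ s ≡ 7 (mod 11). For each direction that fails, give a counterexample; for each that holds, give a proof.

(⇒) This fails: s = 18 gives 18 ≡ 18 (mod 33) but 18 ≡ 0 (mod 6), so the conjunction on the right does not hold.

(⇐) Conversely, if s ≡ 3 (mod 6) and s ≡ 7 (mod 11), then by the Chinese remainder theorem s ≡ 51 (mod 66). Since 51 ≡ 18 (mod 33) and 33 ∣ 66, we get s ≡ 18 (mod 33).

Only the converse holds.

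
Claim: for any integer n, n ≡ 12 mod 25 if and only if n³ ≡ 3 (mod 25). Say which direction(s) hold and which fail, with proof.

[⇒] Suppose n ≡ 12 mod 25. Write n = 25j + 12. Then (25j + 12)³ = 15625j³ + 22500j² + 10800j + 1728 = 25(625j³ + 900j² + 432j + 69) + 3, so n³ ≡ 3 (mod 25).

[⇐] Conversely, suppose n³ ≡ 3 (mod 25). The only residue r in {0, …, 24} with r³ ≡ 3 (mod 25) is r = 12, so n ≡ 12 (mod 25).

Equivalent; both directions hold.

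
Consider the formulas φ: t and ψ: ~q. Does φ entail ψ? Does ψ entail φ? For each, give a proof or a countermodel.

Neither direction holds.

(⟹) This fails. Under q = T, t = T, the left side is true but the right side is false.

(⟸) This fails. Under q = F, t = F, the left side is false but the right side is true.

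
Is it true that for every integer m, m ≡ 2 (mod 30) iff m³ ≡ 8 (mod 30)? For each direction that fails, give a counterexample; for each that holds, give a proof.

Both implications hold.

(⇒) Suppose m ≡ 2 (mod 30). Write m = 30j + 2. Then (30j + 2)³ = 27000j³ + 5400j² + 360j + 8 = 30(900j³ + 180j² + 12j) + 8, so m³ ≡ 8 (mod 30).

(⇐) Conversely, suppose m³ ≡ 8 (mod 30). The only residue r in {0, …, 29} with r³ ≡ 8 (mod 30) is r = 2, so m ≡ 2 (mod 30).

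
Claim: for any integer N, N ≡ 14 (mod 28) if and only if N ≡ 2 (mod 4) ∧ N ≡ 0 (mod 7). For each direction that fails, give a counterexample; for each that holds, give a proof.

[⇒] Suppose N ≡ 14 (mod 28); write N = 28j + 14. Since 4 ∣ 28, reducing mod 4 gives N ≡ 14 ≡ 2 (mod 4); since 7 ∣ 28, reducing mod 7 gives N ≡ 14 ≡ 0 (mod 7).

[⇐] Conversely, if N ≡ 2 (mod 4) and N ≡ 0 (mod 7), then by the Chinese remainder theorem N ≡ 14 (mod 28). This is exactly N ≡ 14 (mod 28).

The biconditional holds.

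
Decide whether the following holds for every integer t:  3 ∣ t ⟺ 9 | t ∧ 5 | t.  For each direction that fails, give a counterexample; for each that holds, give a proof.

Only the reverse direction holds.

(⟹) This fails: take t = 3. Certainly 3 ∣ 3, but 9 ∤ 3.

(⟸) Suppose 9 ∣ t and 5 ∣ t. Any common multiple of 9 and 5 is a multiple of their lcm; here gcd(9, 5) = 1, so lcm(9, 5) = 9·5 = 45, so 45 ∣ t. Since 3 ∣ 45, it follows that 3 ∣ t.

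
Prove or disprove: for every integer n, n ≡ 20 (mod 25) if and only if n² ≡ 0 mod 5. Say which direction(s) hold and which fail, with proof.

(⇒) Suppose n ≡ 20 (mod 25). Then n² ≡ 20² = 400 (mod 25), and since 5 ∣ 25, also n² ≡ 0 (mod 5).

(⇐) This fails: take n = 0. Then 0² = 0 ≡ 0 (mod 5), yet 0 ≡ 0 (mod 25), not 20.

(⇒) holds; (⇐) fails.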